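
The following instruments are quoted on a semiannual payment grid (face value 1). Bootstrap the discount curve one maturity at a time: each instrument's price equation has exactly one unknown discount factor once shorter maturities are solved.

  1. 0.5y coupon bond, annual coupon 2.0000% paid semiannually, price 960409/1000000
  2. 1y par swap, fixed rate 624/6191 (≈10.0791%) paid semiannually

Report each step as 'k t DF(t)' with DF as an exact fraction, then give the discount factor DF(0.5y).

1 1/2 9509/10000
2 1 1133/1250
DF(0.5y) = 9509/10000 ≈ 0.950900

step 1 [0.5y] bond c/2=1/100: DF=(960409/1000000 − 1/100·(0))/(1+1/100) = 9509/10000 ≈ 0.950900
step 2 [1y] swap r/2=312/6191: DF=(1 − 312/6191·(0.950900))/(1+312/6191) = 1133/1250 ≈ 0.906400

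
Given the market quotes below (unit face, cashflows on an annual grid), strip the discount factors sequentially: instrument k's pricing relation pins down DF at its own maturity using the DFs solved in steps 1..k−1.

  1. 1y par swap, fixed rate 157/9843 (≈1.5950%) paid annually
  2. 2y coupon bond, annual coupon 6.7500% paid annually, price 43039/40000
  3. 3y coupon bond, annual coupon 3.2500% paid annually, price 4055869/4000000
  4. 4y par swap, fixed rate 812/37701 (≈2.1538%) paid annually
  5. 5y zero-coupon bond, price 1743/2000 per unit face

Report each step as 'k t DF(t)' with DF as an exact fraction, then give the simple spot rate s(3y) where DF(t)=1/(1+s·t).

step 1 [1y] swap r/1=157/9843: DF=(1 − 157/9843·(0))/(1+157/9843) = 9843/10000 ≈ 0.984300
step 2 [2y] bond c/1=27/400: DF=(43039/40000 − 27/400·(0.984300))/(1+27/400) = 9457/10000 ≈ 0.945700
step 3 [3y] bond c/1=13/400: DF=(4055869/4000000 − 13/400·(0.984300+0.945700))/(1+13/400) = 9213/10000 ≈ 0.921300
step 4 [4y] swap r/1=812/37701: DF=(1 − 812/37701·(0.984300+0.945700+0.921300))/(1+812/37701) = 2297/2500 ≈ 0.918800
step 5 [5y] zero: DF = P = 1743/2000 ≈ 0.871500

1 1 9843/10000
2 2 9457/10000
3 3 9213/10000
4 4 2297/2500
5 5 1743/2000
s(3y) = (1/(9213/10000) − 1)/(3) = 787/27639 ≈ 2.8474%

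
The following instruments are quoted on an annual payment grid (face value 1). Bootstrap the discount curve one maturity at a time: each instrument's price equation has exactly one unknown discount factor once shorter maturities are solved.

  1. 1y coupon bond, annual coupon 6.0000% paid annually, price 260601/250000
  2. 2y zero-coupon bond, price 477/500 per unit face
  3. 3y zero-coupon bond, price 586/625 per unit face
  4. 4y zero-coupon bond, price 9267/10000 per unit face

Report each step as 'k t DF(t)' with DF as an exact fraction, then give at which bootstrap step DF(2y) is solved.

1 1 4917/5000
2 2 477/500
3 3 586/625
4 4 9267/10000
DF(2y) is solved at step 2

step 1 [1y] bond c/1=3/50: DF=(260601/250000 − 3/50·(0))/(1+3/50) = 4917/5000 ≈ 0.983400
step 2 [2y] zero: DF = P = 477/500 ≈ 0.954000
step 3 [3y] zero: DF = P = 586/625 ≈ 0.937600
step 4 [4y] zero: DF = P = 9267/10000 ≈ 0.926700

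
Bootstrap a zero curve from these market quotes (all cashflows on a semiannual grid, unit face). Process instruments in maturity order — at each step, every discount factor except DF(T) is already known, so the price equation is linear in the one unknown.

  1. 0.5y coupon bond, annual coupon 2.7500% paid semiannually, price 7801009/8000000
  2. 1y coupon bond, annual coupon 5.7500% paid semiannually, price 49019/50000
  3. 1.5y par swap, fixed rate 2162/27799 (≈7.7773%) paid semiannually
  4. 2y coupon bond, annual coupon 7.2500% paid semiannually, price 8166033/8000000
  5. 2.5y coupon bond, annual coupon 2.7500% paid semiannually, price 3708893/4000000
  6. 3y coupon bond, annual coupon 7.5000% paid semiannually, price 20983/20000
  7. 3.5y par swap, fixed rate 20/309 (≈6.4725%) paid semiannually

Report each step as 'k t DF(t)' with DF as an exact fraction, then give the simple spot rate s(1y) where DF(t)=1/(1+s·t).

step 1 [0.5y] bond c/2=11/800: DF=(7801009/8000000 − 11/800·(0))/(1+11/800) = 9619/10000 ≈ 0.961900
step 2 [1y] bond c/2=23/800: DF=(49019/50000 − 23/800·(0.961900))/(1+23/800) = 9261/10000 ≈ 0.926100
step 3 [1.5y] swap r/2=1081/27799: DF=(1 − 1081/27799·(0.961900+0.926100))/(1+1081/27799) = 8919/10000 ≈ 0.891900
step 4 [2y] bond c/2=29/800: DF=(8166033/8000000 − 29/800·(0.961900+0.926100+0.891900))/(1+29/800) = 4439/5000 ≈ 0.887800
step 5 [2.5y] bond c/2=11/800: DF=(3708893/4000000 − 11/800·(0.961900+0.926100+0.891900+0.887800))/(1+11/800) = 8649/10000 ≈ 0.864900
step 6 [3y] bond c/2=3/80: DF=(20983/20000 − 3/80·(0.961900+0.926100+0.891900+0.887800+0.864900))/(1+3/80) = 4237/5000 ≈ 0.847400
step 7 [3.5y] swap r/2=10/309: DF=(1 − 10/309·(0.961900+0.926100+0.891900+0.887800+0.864900+0.847400))/(1+10/309) = 4/5 ≈ 0.800000

1 1/2 9619/10000
2 1 9261/10000
3 3/2 8919/10000
4 2 4439/5000
5 5/2 8649/10000
6 3 4237/5000
7 7/2 4/5
s(1y) = (1/(9261/10000) − 1)/(1) = 739/9261 ≈ 7.9797%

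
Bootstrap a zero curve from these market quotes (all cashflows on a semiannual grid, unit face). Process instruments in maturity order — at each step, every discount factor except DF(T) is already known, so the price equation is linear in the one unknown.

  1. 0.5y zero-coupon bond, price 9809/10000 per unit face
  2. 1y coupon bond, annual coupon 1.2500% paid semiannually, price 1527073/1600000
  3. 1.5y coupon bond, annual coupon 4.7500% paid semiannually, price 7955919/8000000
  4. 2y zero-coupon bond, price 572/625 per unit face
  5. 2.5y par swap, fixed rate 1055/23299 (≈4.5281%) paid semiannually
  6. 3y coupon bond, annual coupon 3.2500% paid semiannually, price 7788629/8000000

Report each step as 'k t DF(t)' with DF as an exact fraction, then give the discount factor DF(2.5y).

1 1/2 9809/10000
2 1 589/625
3 3/2 2317/2500
4 2 572/625
5 5/2 1789/2000
6 3 1767/2000
DF(2.5y) = 1789/2000 ≈ 0.894500

step 1 [0.5y] zero: DF = P = 9809/10000 ≈ 0.980900
step 2 [1y] bond c/2=1/160: DF=(1527073/1600000 − 1/160·(0.980900))/(1+1/160) = 589/625 ≈ 0.942400
step 3 [1.5y] bond c/2=19/800: DF=(7955919/8000000 − 19/800·(0.980900+0.942400))/(1+19/800) = 2317/2500 ≈ 0.926800
step 4 [2y] zero: DF = P = 572/625 ≈ 0.915200
step 5 [2.5y] swap r/2=1055/46598: DF=(1 − 1055/46598·(0.980900+0.942400+0.926800+0.915200))/(1+1055/46598) = 1789/2000 ≈ 0.894500
step 6 [3y] bond c/2=13/800: DF=(7788629/8000000 − 13/800·(0.980900+0.942400+0.926800+0.915200+0.894500))/(1+13/800) = 1767/2000 ≈ 0.883500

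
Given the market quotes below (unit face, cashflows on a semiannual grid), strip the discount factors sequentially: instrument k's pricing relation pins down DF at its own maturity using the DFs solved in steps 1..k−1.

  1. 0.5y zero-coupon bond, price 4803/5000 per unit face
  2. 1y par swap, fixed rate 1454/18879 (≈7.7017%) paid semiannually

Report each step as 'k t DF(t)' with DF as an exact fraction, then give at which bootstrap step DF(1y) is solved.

step 1 [0.5y] zero: DF = P = 4803/5000 ≈ 0.960600
step 2 [1y] swap r/2=727/18879: DF=(1 − 727/18879·(0.960600))/(1+727/18879) = 9273/10000 ≈ 0.927300

1 1/2 4803/5000
2 1 9273/10000
DF(1y) is solved at step 2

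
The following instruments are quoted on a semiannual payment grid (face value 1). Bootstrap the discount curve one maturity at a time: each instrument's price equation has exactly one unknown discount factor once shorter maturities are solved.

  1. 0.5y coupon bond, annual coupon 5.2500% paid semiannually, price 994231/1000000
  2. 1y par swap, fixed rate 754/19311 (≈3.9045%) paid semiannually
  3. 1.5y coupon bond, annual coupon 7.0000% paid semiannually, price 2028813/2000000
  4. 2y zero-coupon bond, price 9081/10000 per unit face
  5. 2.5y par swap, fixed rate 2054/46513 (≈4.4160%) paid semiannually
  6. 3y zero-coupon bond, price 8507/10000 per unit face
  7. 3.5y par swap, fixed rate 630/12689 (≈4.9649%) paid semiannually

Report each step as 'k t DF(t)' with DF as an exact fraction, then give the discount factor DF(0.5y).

1 1/2 1211/1250
2 1 9623/10000
3 3/2 2287/2500
4 2 9081/10000
5 5/2 8973/10000
6 3 8507/10000
7 7/2 337/400
DF(0.5y) = 1211/1250 ≈ 0.968800

step 1 [0.5y] bond c/2=21/800: DF=(994231/1000000 − 21/800·(0))/(1+21/800) = 1211/1250 ≈ 0.968800
step 2 [1y] swap r/2=377/19311: DF=(1 − 377/19311·(0.968800))/(1+377/19311) = 9623/10000 ≈ 0.962300
step 3 [1.5y] bond c/2=7/200: DF=(2028813/2000000 − 7/200·(0.968800+0.962300))/(1+7/200) = 2287/2500 ≈ 0.914800
step 4 [2y] zero: DF = P = 9081/10000 ≈ 0.908100
step 5 [2.5y] swap r/2=1027/46513: DF=(1 − 1027/46513·(0.968800+0.962300+0.914800+0.908100))/(1+1027/46513) = 8973/10000 ≈ 0.897300
step 6 [3y] zero: DF = P = 8507/10000 ≈ 0.850700
step 7 [3.5y] swap r/2=315/12689: DF=(1 − 315/12689·(0.968800+0.962300+0.914800+0.908100+0.897300+0.850700))/(1+315/12689) = 337/400 ≈ 0.842500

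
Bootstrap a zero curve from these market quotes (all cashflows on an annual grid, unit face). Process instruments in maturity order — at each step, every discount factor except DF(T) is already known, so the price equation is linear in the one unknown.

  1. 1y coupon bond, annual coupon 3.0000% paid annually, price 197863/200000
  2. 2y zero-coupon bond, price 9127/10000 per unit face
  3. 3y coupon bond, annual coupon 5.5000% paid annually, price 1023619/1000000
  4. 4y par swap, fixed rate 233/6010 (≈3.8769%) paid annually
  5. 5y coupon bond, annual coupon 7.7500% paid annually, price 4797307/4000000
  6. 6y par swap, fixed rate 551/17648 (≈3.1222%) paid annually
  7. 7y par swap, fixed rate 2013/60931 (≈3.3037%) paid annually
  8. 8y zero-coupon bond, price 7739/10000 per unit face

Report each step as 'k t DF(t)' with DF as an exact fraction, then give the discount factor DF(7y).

step 1 [1y] bond c/1=3/100: DF=(197863/200000 − 3/100·(0))/(1+3/100) = 1921/2000 ≈ 0.960500
step 2 [2y] zero: DF = P = 9127/10000 ≈ 0.912700
step 3 [3y] bond c/1=11/200: DF=(1023619/1000000 − 11/200·(0.960500+0.912700))/(1+11/200) = 4363/5000 ≈ 0.872600
step 4 [4y] swap r/1=233/6010: DF=(1 − 233/6010·(0.960500+0.912700+0.872600))/(1+233/6010) = 4301/5000 ≈ 0.860200
step 5 [5y] bond c/1=31/400: DF=(4797307/4000000 − 31/400·(0.960500+0.912700+0.872600+0.860200))/(1+31/400) = 8537/10000 ≈ 0.853700
step 6 [6y] swap r/1=551/17648: DF=(1 − 551/17648·(0.960500+0.912700+0.872600+0.860200+0.853700))/(1+551/17648) = 8347/10000 ≈ 0.834700
step 7 [7y] swap r/1=2013/60931: DF=(1 − 2013/60931·(0.960500+0.912700+0.872600+0.860200+0.853700+0.834700))/(1+2013/60931) = 7987/10000 ≈ 0.798700
step 8 [8y] zero: DF = P = 7739/10000 ≈ 0.773900

1 1 1921/2000
2 2 9127/10000
3 3 4363/5000
4 4 4301/5000
5 5 8537/10000
6 6 8347/10000
7 7 7987/10000
8 8 7739/10000
DF(7y) = 7987/10000 ≈ 0.798700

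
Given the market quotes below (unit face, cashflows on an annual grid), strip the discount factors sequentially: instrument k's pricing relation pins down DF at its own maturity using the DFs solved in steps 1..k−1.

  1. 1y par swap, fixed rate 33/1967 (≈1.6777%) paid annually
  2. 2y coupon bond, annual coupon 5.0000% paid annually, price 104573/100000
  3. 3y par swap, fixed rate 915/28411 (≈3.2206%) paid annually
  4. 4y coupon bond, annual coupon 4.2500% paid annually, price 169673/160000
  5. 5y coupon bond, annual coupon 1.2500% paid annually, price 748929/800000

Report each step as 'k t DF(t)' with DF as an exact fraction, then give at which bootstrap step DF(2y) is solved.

step 1 [1y] swap r/1=33/1967: DF=(1 − 33/1967·(0))/(1+33/1967) = 1967/2000 ≈ 0.983500
step 2 [2y] bond c/1=1/20: DF=(104573/100000 − 1/20·(0.983500))/(1+1/20) = 9491/10000 ≈ 0.949100
step 3 [3y] swap r/1=915/28411: DF=(1 − 915/28411·(0.983500+0.949100))/(1+915/28411) = 1817/2000 ≈ 0.908500
step 4 [4y] bond c/1=17/400: DF=(169673/160000 − 17/400·(0.983500+0.949100+0.908500))/(1+17/400) = 4507/5000 ≈ 0.901400
step 5 [5y] bond c/1=1/80: DF=(748929/800000 − 1/80·(0.983500+0.949100+0.908500+0.901400))/(1+1/80) = 549/625 ≈ 0.878400

1 1 1967/2000
2 2 9491/10000
3 3 1817/2000
4 4 4507/5000
5 5 549/625
DF(2y) is solved at step 2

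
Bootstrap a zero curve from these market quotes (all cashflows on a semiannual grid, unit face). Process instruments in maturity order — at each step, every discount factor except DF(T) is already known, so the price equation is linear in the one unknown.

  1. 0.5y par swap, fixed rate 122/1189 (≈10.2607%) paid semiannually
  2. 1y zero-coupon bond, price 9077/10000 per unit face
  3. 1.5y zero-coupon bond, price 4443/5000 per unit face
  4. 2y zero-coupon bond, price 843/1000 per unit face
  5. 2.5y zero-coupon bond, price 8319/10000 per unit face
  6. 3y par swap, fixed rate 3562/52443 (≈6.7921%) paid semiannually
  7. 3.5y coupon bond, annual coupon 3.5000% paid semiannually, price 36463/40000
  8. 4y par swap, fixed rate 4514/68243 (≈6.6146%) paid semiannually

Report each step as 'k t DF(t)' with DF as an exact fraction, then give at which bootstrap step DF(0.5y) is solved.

step 1 [0.5y] swap r/2=61/1189: DF=(1 − 61/1189·(0))/(1+61/1189) = 1189/1250 ≈ 0.951200
step 2 [1y] zero: DF = P = 9077/10000 ≈ 0.907700
step 3 [1.5y] zero: DF = P = 4443/5000 ≈ 0.888600
step 4 [2y] zero: DF = P = 843/1000 ≈ 0.843000
step 5 [2.5y] zero: DF = P = 8319/10000 ≈ 0.831900
step 6 [3y] swap r/2=1781/52443: DF=(1 − 1781/52443·(0.951200+0.907700+0.888600+0.843000+0.831900))/(1+1781/52443) = 8219/10000 ≈ 0.821900
step 7 [3.5y] bond c/2=7/400: DF=(36463/40000 − 7/400·(0.951200+0.907700+0.888600+0.843000+0.831900+0.821900))/(1+7/400) = 8057/10000 ≈ 0.805700
step 8 [4y] swap r/2=2257/68243: DF=(1 − 2257/68243·(0.951200+0.907700+0.888600+0.843000+0.831900+0.821900+0.805700))/(1+2257/68243) = 7743/10000 ≈ 0.774300

1 1/2 1189/1250
2 1 9077/10000
3 3/2 4443/5000
4 2 843/1000
5 5/2 8319/10000
6 3 8219/10000
7 7/2 8057/10000
8 4 7743/10000
DF(0.5y) is solved at step 1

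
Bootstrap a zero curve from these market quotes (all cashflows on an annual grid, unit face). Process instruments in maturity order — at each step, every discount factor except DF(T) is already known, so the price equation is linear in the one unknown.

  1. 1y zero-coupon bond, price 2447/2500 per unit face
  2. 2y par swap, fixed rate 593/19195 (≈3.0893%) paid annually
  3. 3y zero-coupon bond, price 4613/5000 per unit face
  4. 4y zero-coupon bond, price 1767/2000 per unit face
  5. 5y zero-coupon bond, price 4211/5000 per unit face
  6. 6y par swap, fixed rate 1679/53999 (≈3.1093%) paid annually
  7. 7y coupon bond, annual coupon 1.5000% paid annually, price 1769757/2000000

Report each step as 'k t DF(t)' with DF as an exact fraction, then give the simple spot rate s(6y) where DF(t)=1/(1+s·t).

step 1 [1y] zero: DF = P = 2447/2500 ≈ 0.978800
step 2 [2y] swap r/1=593/19195: DF=(1 − 593/19195·(0.978800))/(1+593/19195) = 9407/10000 ≈ 0.940700
step 3 [3y] zero: DF = P = 4613/5000 ≈ 0.922600
step 4 [4y] zero: DF = P = 1767/2000 ≈ 0.883500
step 5 [5y] zero: DF = P = 4211/5000 ≈ 0.842200
step 6 [6y] swap r/1=1679/53999: DF=(1 − 1679/53999·(0.978800+0.940700+0.922600+0.883500+0.842200))/(1+1679/53999) = 8321/10000 ≈ 0.832100
step 7 [7y] bond c/1=3/200: DF=(1769757/2000000 − 3/200·(0.978800+0.940700+0.922600+0.883500+0.842200+0.832100))/(1+3/200) = 99/125 ≈ 0.792000

1 1 2447/2500
2 2 9407/10000
3 3 4613/5000
4 4 1767/2000
5 5 4211/5000
6 6 8321/10000
7 7 99/125
s(6y) = (1/(8321/10000) − 1)/(6) = 1679/49926 ≈ 3.3630%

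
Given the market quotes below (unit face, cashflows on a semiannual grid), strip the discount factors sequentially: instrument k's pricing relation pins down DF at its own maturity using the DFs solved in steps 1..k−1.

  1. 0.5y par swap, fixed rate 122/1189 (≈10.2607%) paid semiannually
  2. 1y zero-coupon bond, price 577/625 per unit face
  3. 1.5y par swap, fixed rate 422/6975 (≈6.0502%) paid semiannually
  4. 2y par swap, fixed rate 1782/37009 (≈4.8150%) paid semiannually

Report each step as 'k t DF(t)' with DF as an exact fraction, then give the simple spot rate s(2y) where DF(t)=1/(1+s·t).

1 1/2 1189/1250
2 1 577/625
3 3/2 2289/2500
4 2 9109/10000
s(2y) = (1/(9109/10000) − 1)/(2) = 891/18218 ≈ 4.8908%

step 1 [0.5y] swap r/2=61/1189: DF=(1 − 61/1189·(0))/(1+61/1189) = 1189/1250 ≈ 0.951200
step 2 [1y] zero: DF = P = 577/625 ≈ 0.923200
step 3 [1.5y] swap r/2=211/6975: DF=(1 − 211/6975·(0.951200+0.923200))/(1+211/6975) = 2289/2500 ≈ 0.915600
step 4 [2y] swap r/2=891/37009: DF=(1 − 891/37009·(0.951200+0.923200+0.915600))/(1+891/37009) = 9109/10000 ≈ 0.910900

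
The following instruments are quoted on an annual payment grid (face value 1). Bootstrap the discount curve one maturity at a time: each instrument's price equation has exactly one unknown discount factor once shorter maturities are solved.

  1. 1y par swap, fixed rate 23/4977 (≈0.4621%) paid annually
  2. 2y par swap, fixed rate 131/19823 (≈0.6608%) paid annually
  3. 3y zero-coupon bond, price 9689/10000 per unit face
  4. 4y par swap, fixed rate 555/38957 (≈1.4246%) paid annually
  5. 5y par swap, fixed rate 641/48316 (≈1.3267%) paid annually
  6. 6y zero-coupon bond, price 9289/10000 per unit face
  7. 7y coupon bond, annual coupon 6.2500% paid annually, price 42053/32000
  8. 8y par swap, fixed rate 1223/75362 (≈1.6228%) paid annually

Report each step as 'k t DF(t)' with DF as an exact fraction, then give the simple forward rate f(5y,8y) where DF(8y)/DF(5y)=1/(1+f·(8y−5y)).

step 1 [1y] swap r/1=23/4977: DF=(1 − 23/4977·(0))/(1+23/4977) = 4977/5000 ≈ 0.995400
step 2 [2y] swap r/1=131/19823: DF=(1 − 131/19823·(0.995400))/(1+131/19823) = 9869/10000 ≈ 0.986900
step 3 [3y] zero: DF = P = 9689/10000 ≈ 0.968900
step 4 [4y] swap r/1=555/38957: DF=(1 − 555/38957·(0.995400+0.986900+0.968900))/(1+555/38957) = 1889/2000 ≈ 0.944500
step 5 [5y] swap r/1=641/48316: DF=(1 − 641/48316·(0.995400+0.986900+0.968900+0.944500))/(1+641/48316) = 9359/10000 ≈ 0.935900
step 6 [6y] zero: DF = P = 9289/10000 ≈ 0.928900
step 7 [7y] bond c/1=1/16: DF=(42053/32000 − 1/16·(0.995400+0.986900+0.968900+0.944500+0.935900+0.928900))/(1+1/16) = 449/500 ≈ 0.898000
step 8 [8y] swap r/1=1223/75362: DF=(1 − 1223/75362·(0.995400+0.986900+0.968900+0.944500+0.935900+0.928900+0.898000))/(1+1223/75362) = 8777/10000 ≈ 0.877700

1 1 4977/5000
2 2 9869/10000
3 3 9689/10000
4 4 1889/2000
5 5 9359/10000
6 6 9289/10000
7 7 449/500
8 8 8777/10000
f(5y,8y) = ((9359/10000)/(8777/10000) − 1)/(3) = 194/8777 ≈ 2.2103%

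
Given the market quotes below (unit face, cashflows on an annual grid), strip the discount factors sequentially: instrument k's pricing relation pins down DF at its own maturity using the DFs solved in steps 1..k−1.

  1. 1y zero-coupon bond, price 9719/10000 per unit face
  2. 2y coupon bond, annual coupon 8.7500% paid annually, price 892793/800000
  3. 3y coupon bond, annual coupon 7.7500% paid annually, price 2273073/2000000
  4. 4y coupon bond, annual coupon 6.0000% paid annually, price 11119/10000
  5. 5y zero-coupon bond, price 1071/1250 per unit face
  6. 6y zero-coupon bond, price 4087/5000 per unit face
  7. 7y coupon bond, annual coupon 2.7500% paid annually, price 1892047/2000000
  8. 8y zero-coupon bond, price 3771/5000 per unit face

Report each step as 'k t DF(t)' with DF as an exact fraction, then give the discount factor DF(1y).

1 1 9719/10000
2 2 237/250
3 3 9167/10000
4 4 2221/2500
5 5 1071/1250
6 6 4087/5000
7 7 3881/5000
8 8 3771/5000
DF(1y) = 9719/10000 ≈ 0.971900

step 1 [1y] zero: DF = P = 9719/10000 ≈ 0.971900
step 2 [2y] bond c/1=7/80: DF=(892793/800000 − 7/80·(0.971900))/(1+7/80) = 237/250 ≈ 0.948000
step 3 [3y] bond c/1=31/400: DF=(2273073/2000000 − 31/400·(0.971900+0.948000))/(1+31/400) = 9167/10000 ≈ 0.916700
step 4 [4y] bond c/1=3/50: DF=(11119/10000 − 3/50·(0.971900+0.948000+0.916700))/(1+3/50) = 2221/2500 ≈ 0.888400
step 5 [5y] zero: DF = P = 1071/1250 ≈ 0.856800
step 6 [6y] zero: DF = P = 4087/5000 ≈ 0.817400
step 7 [7y] bond c/1=11/400: DF=(1892047/2000000 − 11/400·(0.971900+0.948000+0.916700+0.888400+0.856800+0.817400))/(1+11/400) = 3881/5000 ≈ 0.776200
step 8 [8y] zero: DF = P = 3771/5000 ≈ 0.754200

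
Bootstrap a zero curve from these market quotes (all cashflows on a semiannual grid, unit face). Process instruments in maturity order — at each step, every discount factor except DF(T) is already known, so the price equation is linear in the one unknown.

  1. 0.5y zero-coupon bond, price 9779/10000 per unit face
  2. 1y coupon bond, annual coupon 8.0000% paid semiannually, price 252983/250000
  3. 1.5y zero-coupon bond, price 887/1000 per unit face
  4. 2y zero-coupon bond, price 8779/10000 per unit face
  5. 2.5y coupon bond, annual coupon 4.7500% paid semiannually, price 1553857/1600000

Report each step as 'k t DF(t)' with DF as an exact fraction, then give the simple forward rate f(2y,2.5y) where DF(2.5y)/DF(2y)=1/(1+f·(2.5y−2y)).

step 1 [0.5y] zero: DF = P = 9779/10000 ≈ 0.977900
step 2 [1y] bond c/2=1/25: DF=(252983/250000 − 1/25·(0.977900))/(1+1/25) = 4677/5000 ≈ 0.935400
step 3 [1.5y] zero: DF = P = 887/1000 ≈ 0.887000
step 4 [2y] zero: DF = P = 8779/10000 ≈ 0.877900
step 5 [2.5y] bond c/2=19/800: DF=(1553857/1600000 − 19/800·(0.977900+0.935400+0.887000+0.877900))/(1+19/800) = 8633/10000 ≈ 0.863300

1 1/2 9779/10000
2 1 4677/5000
3 3/2 887/1000
4 2 8779/10000
5 5/2 8633/10000
f(2y,2.5y) = ((8779/10000)/(8633/10000) − 1)/(1/2) = 292/8633 ≈ 3.3824%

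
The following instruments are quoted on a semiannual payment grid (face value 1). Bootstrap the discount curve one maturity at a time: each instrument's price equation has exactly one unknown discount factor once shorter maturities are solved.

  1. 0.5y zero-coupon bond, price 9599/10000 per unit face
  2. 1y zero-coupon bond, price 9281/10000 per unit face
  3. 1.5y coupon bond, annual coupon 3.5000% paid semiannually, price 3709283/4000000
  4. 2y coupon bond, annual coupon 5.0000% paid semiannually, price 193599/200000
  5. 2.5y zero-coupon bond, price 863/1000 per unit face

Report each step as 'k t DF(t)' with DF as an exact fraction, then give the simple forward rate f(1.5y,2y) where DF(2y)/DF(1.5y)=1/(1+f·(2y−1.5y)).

1 1/2 9599/10000
2 1 9281/10000
3 3/2 8789/10000
4 2 8769/10000
5 5/2 863/1000
f(1.5y,2y) = ((8789/10000)/(8769/10000) − 1)/(1/2) = 40/8769 ≈ 0.4562%

step 1 [0.5y] zero: DF = P = 9599/10000 ≈ 0.959900
step 2 [1y] zero: DF = P = 9281/10000 ≈ 0.928100
step 3 [1.5y] bond c/2=7/400: DF=(3709283/4000000 − 7/400·(0.959900+0.928100))/(1+7/400) = 8789/10000 ≈ 0.878900
step 4 [2y] bond c/2=1/40: DF=(193599/200000 − 1/40·(0.959900+0.928100+0.878900))/(1+1/40) = 8769/10000 ≈ 0.876900
step 5 [2.5y] zero: DF = P = 863/1000 ≈ 0.863000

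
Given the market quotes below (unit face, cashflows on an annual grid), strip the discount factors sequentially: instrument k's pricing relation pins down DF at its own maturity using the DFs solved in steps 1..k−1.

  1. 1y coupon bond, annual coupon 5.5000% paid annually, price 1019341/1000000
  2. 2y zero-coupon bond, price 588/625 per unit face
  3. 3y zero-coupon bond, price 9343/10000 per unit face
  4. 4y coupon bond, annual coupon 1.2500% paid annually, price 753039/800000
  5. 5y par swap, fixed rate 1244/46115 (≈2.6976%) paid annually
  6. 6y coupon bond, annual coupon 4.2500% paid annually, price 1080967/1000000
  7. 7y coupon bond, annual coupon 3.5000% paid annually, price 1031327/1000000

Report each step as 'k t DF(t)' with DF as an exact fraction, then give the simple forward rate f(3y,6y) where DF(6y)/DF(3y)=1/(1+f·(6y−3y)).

step 1 [1y] bond c/1=11/200: DF=(1019341/1000000 − 11/200·(0))/(1+11/200) = 4831/5000 ≈ 0.966200
step 2 [2y] zero: DF = P = 588/625 ≈ 0.940800
step 3 [3y] zero: DF = P = 9343/10000 ≈ 0.934300
step 4 [4y] bond c/1=1/80: DF=(753039/800000 − 1/80·(0.966200+0.940800+0.934300))/(1+1/80) = 4473/5000 ≈ 0.894600
step 5 [5y] swap r/1=1244/46115: DF=(1 − 1244/46115·(0.966200+0.940800+0.934300+0.894600))/(1+1244/46115) = 2189/2500 ≈ 0.875600
step 6 [6y] bond c/1=17/400: DF=(1080967/1000000 − 17/400·(0.966200+0.940800+0.934300+0.894600+0.875600))/(1+17/400) = 8489/10000 ≈ 0.848900
step 7 [7y] bond c/1=7/200: DF=(1031327/1000000 − 7/200·(0.966200+0.940800+0.934300+0.894600+0.875600+0.848900))/(1+7/200) = 4059/5000 ≈ 0.811800

1 1 4831/5000
2 2 588/625
3 3 9343/10000
4 4 4473/5000
5 5 2189/2500
6 6 8489/10000
7 7 4059/5000
f(3y,6y) = ((9343/10000)/(8489/10000) − 1)/(3) = 854/25467 ≈ 3.3534%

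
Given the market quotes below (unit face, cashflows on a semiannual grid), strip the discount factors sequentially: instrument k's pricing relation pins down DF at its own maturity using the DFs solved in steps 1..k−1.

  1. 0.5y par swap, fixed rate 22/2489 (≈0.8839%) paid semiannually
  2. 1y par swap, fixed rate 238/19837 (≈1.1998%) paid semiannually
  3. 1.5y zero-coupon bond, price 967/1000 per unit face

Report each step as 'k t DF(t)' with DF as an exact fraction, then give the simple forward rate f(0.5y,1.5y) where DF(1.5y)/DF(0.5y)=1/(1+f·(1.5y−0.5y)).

1 1/2 2489/2500
2 1 9881/10000
3 3/2 967/1000
f(0.5y,1.5y) = ((2489/2500)/(967/1000) − 1)/(1) = 143/4835 ≈ 2.9576%

step 1 [0.5y] swap r/2=11/2489: DF=(1 − 11/2489·(0))/(1+11/2489) = 2489/2500 ≈ 0.995600
step 2 [1y] swap r/2=119/19837: DF=(1 − 119/19837·(0.995600))/(1+119/19837) = 9881/10000 ≈ 0.988100
step 3 [1.5y] zero: DF = P = 967/1000 ≈ 0.967000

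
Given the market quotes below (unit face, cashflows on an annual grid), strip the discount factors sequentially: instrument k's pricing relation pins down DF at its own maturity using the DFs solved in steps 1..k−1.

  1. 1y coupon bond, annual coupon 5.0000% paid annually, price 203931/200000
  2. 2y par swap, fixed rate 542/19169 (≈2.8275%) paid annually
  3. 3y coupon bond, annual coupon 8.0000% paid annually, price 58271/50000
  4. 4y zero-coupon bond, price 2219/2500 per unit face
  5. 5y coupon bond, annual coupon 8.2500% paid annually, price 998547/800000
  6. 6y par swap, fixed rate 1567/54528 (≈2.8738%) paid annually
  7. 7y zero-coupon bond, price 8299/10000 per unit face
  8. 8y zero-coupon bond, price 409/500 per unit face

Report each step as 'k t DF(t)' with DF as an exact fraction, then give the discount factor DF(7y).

1 1 9711/10000
2 2 4729/5000
3 3 9371/10000
4 4 2219/2500
5 5 8679/10000
6 6 8433/10000
7 7 8299/10000
8 8 409/500
DF(7y) = 8299/10000 ≈ 0.829900

step 1 [1y] bond c/1=1/20: DF=(203931/200000 − 1/20·(0))/(1+1/20) = 9711/10000 ≈ 0.971100
step 2 [2y] swap r/1=542/19169: DF=(1 − 542/19169·(0.971100))/(1+542/19169) = 4729/5000 ≈ 0.945800
step 3 [3y] bond c/1=2/25: DF=(58271/50000 − 2/25·(0.971100+0.945800))/(1+2/25) = 9371/10000 ≈ 0.937100
step 4 [4y] zero: DF = P = 2219/2500 ≈ 0.887600
step 5 [5y] bond c/1=33/400: DF=(998547/800000 − 33/400·(0.971100+0.945800+0.937100+0.887600))/(1+33/400) = 8679/10000 ≈ 0.867900
step 6 [6y] swap r/1=1567/54528: DF=(1 − 1567/54528·(0.971100+0.945800+0.937100+0.887600+0.867900))/(1+1567/54528) = 8433/10000 ≈ 0.843300
step 7 [7y] zero: DF = P = 8299/10000 ≈ 0.829900
step 8 [8y] zero: DF = P = 409/500 ≈ 0.818000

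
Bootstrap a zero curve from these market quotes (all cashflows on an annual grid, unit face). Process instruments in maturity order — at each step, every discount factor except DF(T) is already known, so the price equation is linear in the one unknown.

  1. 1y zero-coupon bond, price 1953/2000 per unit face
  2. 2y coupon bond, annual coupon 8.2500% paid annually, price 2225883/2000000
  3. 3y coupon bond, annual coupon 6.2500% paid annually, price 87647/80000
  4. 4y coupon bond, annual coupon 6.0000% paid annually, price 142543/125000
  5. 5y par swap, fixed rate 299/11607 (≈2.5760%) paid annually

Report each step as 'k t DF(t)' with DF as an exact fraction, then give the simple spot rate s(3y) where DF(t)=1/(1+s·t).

1 1 1953/2000
2 2 9537/10000
3 3 1147/1250
4 4 4573/5000
5 5 2201/2500
s(3y) = (1/(1147/1250) − 1)/(3) = 103/3441 ≈ 2.9933%

step 1 [1y] zero: DF = P = 1953/2000 ≈ 0.976500
step 2 [2y] bond c/1=33/400: DF=(2225883/2000000 − 33/400·(0.976500))/(1+33/400) = 9537/10000 ≈ 0.953700
step 3 [3y] bond c/1=1/16: DF=(87647/80000 − 1/16·(0.976500+0.953700))/(1+1/16) = 1147/1250 ≈ 0.917600
step 4 [4y] bond c/1=3/50: DF=(142543/125000 − 3/50·(0.976500+0.953700+0.917600))/(1+3/50) = 4573/5000 ≈ 0.914600
step 5 [5y] swap r/1=299/11607: DF=(1 − 299/11607·(0.976500+0.953700+0.917600+0.914600))/(1+299/11607) = 2201/2500 ≈ 0.880400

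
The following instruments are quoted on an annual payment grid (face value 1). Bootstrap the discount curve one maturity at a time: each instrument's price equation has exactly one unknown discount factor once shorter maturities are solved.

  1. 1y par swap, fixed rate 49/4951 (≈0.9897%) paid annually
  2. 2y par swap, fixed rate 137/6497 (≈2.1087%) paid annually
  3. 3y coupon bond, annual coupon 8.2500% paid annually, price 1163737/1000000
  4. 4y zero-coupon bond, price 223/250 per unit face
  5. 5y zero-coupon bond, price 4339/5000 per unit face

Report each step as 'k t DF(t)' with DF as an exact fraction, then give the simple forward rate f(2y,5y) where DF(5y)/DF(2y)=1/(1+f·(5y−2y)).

1 1 4951/5000
2 2 9589/10000
3 3 1853/2000
4 4 223/250
5 5 4339/5000
f(2y,5y) = ((9589/10000)/(4339/5000) − 1)/(3) = 911/26034 ≈ 3.4993%

step 1 [1y] swap r/1=49/4951: DF=(1 − 49/4951·(0))/(1+49/4951) = 4951/5000 ≈ 0.990200
step 2 [2y] swap r/1=137/6497: DF=(1 − 137/6497·(0.990200))/(1+137/6497) = 9589/10000 ≈ 0.958900
step 3 [3y] bond c/1=33/400: DF=(1163737/1000000 − 33/400·(0.990200+0.958900))/(1+33/400) = 1853/2000 ≈ 0.926500
step 4 [4y] zero: DF = P = 223/250 ≈ 0.892000
step 5 [5y] zero: DF = P = 4339/5000 ≈ 0.867800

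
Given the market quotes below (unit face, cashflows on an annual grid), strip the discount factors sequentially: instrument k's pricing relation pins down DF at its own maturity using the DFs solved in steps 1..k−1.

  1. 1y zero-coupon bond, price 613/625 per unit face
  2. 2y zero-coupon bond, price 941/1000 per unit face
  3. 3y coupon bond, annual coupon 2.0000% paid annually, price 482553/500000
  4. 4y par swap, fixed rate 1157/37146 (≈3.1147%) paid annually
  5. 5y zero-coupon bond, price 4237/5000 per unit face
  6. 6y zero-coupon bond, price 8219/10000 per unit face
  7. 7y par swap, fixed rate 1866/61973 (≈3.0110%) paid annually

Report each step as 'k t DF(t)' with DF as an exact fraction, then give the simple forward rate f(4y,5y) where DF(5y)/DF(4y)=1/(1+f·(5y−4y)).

step 1 [1y] zero: DF = P = 613/625 ≈ 0.980800
step 2 [2y] zero: DF = P = 941/1000 ≈ 0.941000
step 3 [3y] bond c/1=1/50: DF=(482553/500000 − 1/50·(0.980800+0.941000))/(1+1/50) = 1817/2000 ≈ 0.908500
step 4 [4y] swap r/1=1157/37146: DF=(1 − 1157/37146·(0.980800+0.941000+0.908500))/(1+1157/37146) = 8843/10000 ≈ 0.884300
step 5 [5y] zero: DF = P = 4237/5000 ≈ 0.847400
step 6 [6y] zero: DF = P = 8219/10000 ≈ 0.821900
step 7 [7y] swap r/1=1866/61973: DF=(1 − 1866/61973·(0.980800+0.941000+0.908500+0.884300+0.847400+0.821900))/(1+1866/61973) = 4067/5000 ≈ 0.813400

1 1 613/625
2 2 941/1000
3 3 1817/2000
4 4 8843/10000
5 5 4237/5000
6 6 8219/10000
7 7 4067/5000
f(4y,5y) = ((8843/10000)/(4237/5000) − 1)/(1) = 369/8474 ≈ 4.3545%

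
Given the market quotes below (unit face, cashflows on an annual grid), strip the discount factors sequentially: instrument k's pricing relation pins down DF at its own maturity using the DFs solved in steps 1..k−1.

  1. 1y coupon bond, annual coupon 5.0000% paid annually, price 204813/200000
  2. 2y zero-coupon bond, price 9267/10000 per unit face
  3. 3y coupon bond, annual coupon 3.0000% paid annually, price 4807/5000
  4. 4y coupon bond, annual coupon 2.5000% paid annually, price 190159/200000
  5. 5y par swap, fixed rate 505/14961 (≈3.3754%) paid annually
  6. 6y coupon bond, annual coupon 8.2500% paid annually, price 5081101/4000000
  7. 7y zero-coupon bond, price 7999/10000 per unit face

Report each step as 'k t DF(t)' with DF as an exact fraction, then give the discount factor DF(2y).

step 1 [1y] bond c/1=1/20: DF=(204813/200000 − 1/20·(0))/(1+1/20) = 9753/10000 ≈ 0.975300
step 2 [2y] zero: DF = P = 9267/10000 ≈ 0.926700
step 3 [3y] bond c/1=3/100: DF=(4807/5000 − 3/100·(0.975300+0.926700))/(1+3/100) = 439/500 ≈ 0.878000
step 4 [4y] bond c/1=1/40: DF=(190159/200000 − 1/40·(0.975300+0.926700+0.878000))/(1+1/40) = 4299/5000 ≈ 0.859800
step 5 [5y] swap r/1=505/14961: DF=(1 − 505/14961·(0.975300+0.926700+0.878000+0.859800))/(1+505/14961) = 1697/2000 ≈ 0.848500
step 6 [6y] bond c/1=33/400: DF=(5081101/4000000 − 33/400·(0.975300+0.926700+0.878000+0.859800+0.848500))/(1+33/400) = 4157/5000 ≈ 0.831400
step 7 [7y] zero: DF = P = 7999/10000 ≈ 0.799900

1 1 9753/10000
2 2 9267/10000
3 3 439/500
4 4 4299/5000
5 5 1697/2000
6 6 4157/5000
7 7 7999/10000
DF(2y) = 9267/10000 ≈ 0.926700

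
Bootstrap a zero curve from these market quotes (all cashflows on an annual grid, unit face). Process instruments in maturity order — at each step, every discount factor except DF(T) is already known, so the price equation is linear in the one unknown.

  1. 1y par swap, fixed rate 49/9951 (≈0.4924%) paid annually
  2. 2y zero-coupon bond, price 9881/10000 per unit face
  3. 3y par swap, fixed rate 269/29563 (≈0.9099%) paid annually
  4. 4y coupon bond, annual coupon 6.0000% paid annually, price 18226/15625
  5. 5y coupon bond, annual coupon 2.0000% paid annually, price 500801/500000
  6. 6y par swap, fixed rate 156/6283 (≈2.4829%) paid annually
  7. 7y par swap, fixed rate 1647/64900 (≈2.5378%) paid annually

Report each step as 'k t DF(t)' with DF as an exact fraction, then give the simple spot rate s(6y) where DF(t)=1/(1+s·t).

step 1 [1y] swap r/1=49/9951: DF=(1 − 49/9951·(0))/(1+49/9951) = 9951/10000 ≈ 0.995100
step 2 [2y] zero: DF = P = 9881/10000 ≈ 0.988100
step 3 [3y] swap r/1=269/29563: DF=(1 − 269/29563·(0.995100+0.988100))/(1+269/29563) = 9731/10000 ≈ 0.973100
step 4 [4y] bond c/1=3/50: DF=(18226/15625 − 3/50·(0.995100+0.988100+0.973100))/(1+3/50) = 9331/10000 ≈ 0.933100
step 5 [5y] bond c/1=1/50: DF=(500801/500000 − 1/50·(0.995100+0.988100+0.973100+0.933100))/(1+1/50) = 9057/10000 ≈ 0.905700
step 6 [6y] swap r/1=156/6283: DF=(1 − 156/6283·(0.995100+0.988100+0.973100+0.933100+0.905700))/(1+156/6283) = 2149/2500 ≈ 0.859600
step 7 [7y] swap r/1=1647/64900: DF=(1 − 1647/64900·(0.995100+0.988100+0.973100+0.933100+0.905700+0.859600))/(1+1647/64900) = 8353/10000 ≈ 0.835300

1 1 9951/10000
2 2 9881/10000
3 3 9731/10000
4 4 9331/10000
5 5 9057/10000
6 6 2149/2500
7 7 8353/10000
s(6y) = (1/(2149/2500) − 1)/(6) = 117/4298 ≈ 2.7222%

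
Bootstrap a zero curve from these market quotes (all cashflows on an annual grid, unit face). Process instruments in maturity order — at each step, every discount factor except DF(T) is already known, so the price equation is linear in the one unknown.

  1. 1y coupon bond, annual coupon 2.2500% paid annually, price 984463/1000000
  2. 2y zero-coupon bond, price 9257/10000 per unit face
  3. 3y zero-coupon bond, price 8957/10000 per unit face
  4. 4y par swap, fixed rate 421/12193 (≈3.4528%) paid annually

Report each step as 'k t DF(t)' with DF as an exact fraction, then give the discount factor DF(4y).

1 1 2407/2500
2 2 9257/10000
3 3 8957/10000
4 4 8737/10000
DF(4y) = 8737/10000 ≈ 0.873700

step 1 [1y] bond c/1=9/400: DF=(984463/1000000 − 9/400·(0))/(1+9/400) = 2407/2500 ≈ 0.962800
step 2 [2y] zero: DF = P = 9257/10000 ≈ 0.925700
step 3 [3y] zero: DF = P = 8957/10000 ≈ 0.895700
step 4 [4y] swap r/1=421/12193: DF=(1 − 421/12193·(0.962800+0.925700+0.895700))/(1+421/12193) = 8737/10000 ≈ 0.873700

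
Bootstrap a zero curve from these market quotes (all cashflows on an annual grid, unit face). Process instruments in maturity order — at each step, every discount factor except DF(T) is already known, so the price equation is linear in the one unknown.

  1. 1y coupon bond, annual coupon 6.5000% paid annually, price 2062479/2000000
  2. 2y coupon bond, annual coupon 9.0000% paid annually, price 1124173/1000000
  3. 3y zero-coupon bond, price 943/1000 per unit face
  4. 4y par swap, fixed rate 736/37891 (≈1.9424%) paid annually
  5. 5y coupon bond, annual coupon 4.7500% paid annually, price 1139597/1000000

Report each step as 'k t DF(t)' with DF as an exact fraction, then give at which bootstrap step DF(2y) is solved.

1 1 9683/10000
2 2 4757/5000
3 3 943/1000
4 4 579/625
5 5 9161/10000
DF(2y) is solved at step 2

step 1 [1y] bond c/1=13/200: DF=(2062479/2000000 − 13/200·(0))/(1+13/200) = 9683/10000 ≈ 0.968300
step 2 [2y] bond c/1=9/100: DF=(1124173/1000000 − 9/100·(0.968300))/(1+9/100) = 4757/5000 ≈ 0.951400
step 3 [3y] zero: DF = P = 943/1000 ≈ 0.943000
step 4 [4y] swap r/1=736/37891: DF=(1 − 736/37891·(0.968300+0.951400+0.943000))/(1+736/37891) = 579/625 ≈ 0.926400
step 5 [5y] bond c/1=19/400: DF=(1139597/1000000 − 19/400·(0.968300+0.951400+0.943000+0.926400))/(1+19/400) = 9161/10000 ≈ 0.916100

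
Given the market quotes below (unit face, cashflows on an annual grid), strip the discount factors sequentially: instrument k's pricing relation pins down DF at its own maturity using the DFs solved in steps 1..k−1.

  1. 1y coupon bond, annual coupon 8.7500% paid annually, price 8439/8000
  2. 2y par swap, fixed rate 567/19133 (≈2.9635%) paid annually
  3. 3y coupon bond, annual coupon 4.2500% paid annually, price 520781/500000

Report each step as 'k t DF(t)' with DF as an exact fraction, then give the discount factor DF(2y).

step 1 [1y] bond c/1=7/80: DF=(8439/8000 − 7/80·(0))/(1+7/80) = 97/100 ≈ 0.970000
step 2 [2y] swap r/1=567/19133: DF=(1 − 567/19133·(0.970000))/(1+567/19133) = 9433/10000 ≈ 0.943300
step 3 [3y] bond c/1=17/400: DF=(520781/500000 − 17/400·(0.970000+0.943300))/(1+17/400) = 9211/10000 ≈ 0.921100

1 1 97/100
2 2 9433/10000
3 3 9211/10000
DF(2y) = 9433/10000 ≈ 0.943300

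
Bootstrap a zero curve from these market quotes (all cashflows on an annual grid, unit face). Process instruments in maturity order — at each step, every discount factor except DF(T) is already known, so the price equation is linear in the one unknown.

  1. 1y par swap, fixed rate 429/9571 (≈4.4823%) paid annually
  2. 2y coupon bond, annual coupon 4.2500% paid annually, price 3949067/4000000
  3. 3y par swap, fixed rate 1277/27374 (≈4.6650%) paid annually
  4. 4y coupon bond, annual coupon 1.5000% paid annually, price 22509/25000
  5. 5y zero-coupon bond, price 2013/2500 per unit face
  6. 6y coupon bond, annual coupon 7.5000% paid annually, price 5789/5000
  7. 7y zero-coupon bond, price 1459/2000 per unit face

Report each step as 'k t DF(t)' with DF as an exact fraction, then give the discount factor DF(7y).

1 1 9571/10000
2 2 227/250
3 3 8723/10000
4 4 4233/5000
5 5 2013/2500
6 6 1927/2500
7 7 1459/2000
DF(7y) = 1459/2000 ≈ 0.729500

step 1 [1y] swap r/1=429/9571: DF=(1 − 429/9571·(0))/(1+429/9571) = 9571/10000 ≈ 0.957100
step 2 [2y] bond c/1=17/400: DF=(3949067/4000000 − 17/400·(0.957100))/(1+17/400) = 227/250 ≈ 0.908000
step 3 [3y] swap r/1=1277/27374: DF=(1 − 1277/27374·(0.957100+0.908000))/(1+1277/27374) = 8723/10000 ≈ 0.872300
step 4 [4y] bond c/1=3/200: DF=(22509/25000 − 3/200·(0.957100+0.908000+0.872300))/(1+3/200) = 4233/5000 ≈ 0.846600
step 5 [5y] zero: DF = P = 2013/2500 ≈ 0.805200
step 6 [6y] bond c/1=3/40: DF=(5789/5000 − 3/40·(0.957100+0.908000+0.872300+0.846600+0.805200))/(1+3/40) = 1927/2500 ≈ 0.770800
step 7 [7y] zero: DF = P = 1459/2000 ≈ 0.729500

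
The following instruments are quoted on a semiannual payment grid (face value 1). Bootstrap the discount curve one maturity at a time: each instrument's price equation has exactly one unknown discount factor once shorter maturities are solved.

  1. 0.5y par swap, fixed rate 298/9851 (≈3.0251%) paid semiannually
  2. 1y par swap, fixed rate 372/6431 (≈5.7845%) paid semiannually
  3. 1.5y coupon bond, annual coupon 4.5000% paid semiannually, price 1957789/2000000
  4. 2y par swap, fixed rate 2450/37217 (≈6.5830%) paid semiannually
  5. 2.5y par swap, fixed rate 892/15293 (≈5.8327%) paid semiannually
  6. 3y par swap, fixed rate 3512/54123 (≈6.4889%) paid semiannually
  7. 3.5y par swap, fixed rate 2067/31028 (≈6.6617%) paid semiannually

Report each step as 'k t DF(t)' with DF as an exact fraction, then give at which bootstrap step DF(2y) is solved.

1 1/2 9851/10000
2 1 4721/5000
3 3/2 9149/10000
4 2 351/400
5 5/2 4331/5000
6 3 2061/2500
7 7/2 7933/10000
DF(2y) is solved at step 4

step 1 [0.5y] swap r/2=149/9851: DF=(1 − 149/9851·(0))/(1+149/9851) = 9851/10000 ≈ 0.985100
step 2 [1y] swap r/2=186/6431: DF=(1 − 186/6431·(0.985100))/(1+186/6431) = 4721/5000 ≈ 0.944200
step 3 [1.5y] bond c/2=9/400: DF=(1957789/2000000 − 9/400·(0.985100+0.944200))/(1+9/400) = 9149/10000 ≈ 0.914900
step 4 [2y] swap r/2=1225/37217: DF=(1 − 1225/37217·(0.985100+0.944200+0.914900))/(1+1225/37217) = 351/400 ≈ 0.877500
step 5 [2.5y] swap r/2=446/15293: DF=(1 − 446/15293·(0.985100+0.944200+0.914900+0.877500))/(1+446/15293) = 4331/5000 ≈ 0.866200
step 6 [3y] swap r/2=1756/54123: DF=(1 − 1756/54123·(0.985100+0.944200+0.914900+0.877500+0.866200))/(1+1756/54123) = 2061/2500 ≈ 0.824400
step 7 [3.5y] swap r/2=2067/62056: DF=(1 − 2067/62056·(0.985100+0.944200+0.914900+0.877500+0.866200+0.824400))/(1+2067/62056) = 7933/10000 ≈ 0.793300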